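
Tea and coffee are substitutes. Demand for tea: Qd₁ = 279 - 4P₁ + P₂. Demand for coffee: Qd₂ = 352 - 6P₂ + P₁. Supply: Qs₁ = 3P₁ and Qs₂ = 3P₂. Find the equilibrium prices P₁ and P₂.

P₁ = 2863/62, P₂ = 2743/62

Market 1: 279 - 4P₁ + P₂ = 3P₁ → 7P₁ - P₂ = 279.
Market 2: 9P₂ - P₁ = 352.
Eliminating P₂: 9×(1) + 1×(2) gives 62P₁ = 2863, so P₁ = 2863/62.
Back-substitute into (2): P₂ = (352 + 1×2863/62) / 9 = 2743/62.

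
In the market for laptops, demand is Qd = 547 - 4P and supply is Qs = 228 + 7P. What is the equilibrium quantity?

Set Qd = Qs: 547 - 4P = 228 + 7P.
319 = 11P, so P* = 29.
Q* = 547 − 4(29) = 431.

Q* = 431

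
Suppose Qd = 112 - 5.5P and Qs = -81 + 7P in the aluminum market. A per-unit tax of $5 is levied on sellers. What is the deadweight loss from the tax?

Deadweight loss = 38.5

Pre-tax equilibrium: P* = 15.44, Q* = 27.08.
Tax on sellers shifts supply to Qs = -81 + 7(P − 5) = -116 + 7P.
112 - 5.5P = -116 + 7P gives buyer price Pb = 18.24; sellers receive Ps = 18.24 − 5 = 13.24.
New quantity: Q = 112 − 5.5(18.24) = 11.68.
DWL = ½ × 5 × (27.08 − 11.68) = 38.5.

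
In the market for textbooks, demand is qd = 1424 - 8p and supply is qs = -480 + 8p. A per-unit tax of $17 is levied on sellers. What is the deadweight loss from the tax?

Pre-tax equilibrium: p* = 119, q* = 472.
Tax on sellers shifts supply to qs = -480 + 8(p − 17) = -616 + 8p.
1424 - 8p = -616 + 8p gives buyer price pb = 127.5; sellers receive ps = 127.5 − 17 = 110.5.
New quantity: q = 1424 − 8(127.5) = 404.
DWL = ½ × 17 × (472 − 404) = 578.

Deadweight loss = 578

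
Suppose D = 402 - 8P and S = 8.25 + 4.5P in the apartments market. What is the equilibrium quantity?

Set D = S: 402 - 8P = 8.25 + 4.5P.
393.75 = 12.5P, so P* = 31.5.
Q* = 402 − 8(31.5) = 150.

Q* = 150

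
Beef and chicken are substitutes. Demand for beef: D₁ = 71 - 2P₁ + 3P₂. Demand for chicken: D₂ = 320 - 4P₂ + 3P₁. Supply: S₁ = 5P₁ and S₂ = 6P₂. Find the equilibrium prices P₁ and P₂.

Market 1: 71 - 2P₁ + 3P₂ = 5P₁ → 7P₁ - 3P₂ = 71.
Market 2: 10P₂ - 3P₁ = 320.
Eliminating P₂: 10×(1) + 3×(2) gives 61P₁ = 1670, so P₁ = 1670/61.
Back-substitute into (2): P₂ = (320 + 3×1670/61) / 10 = 2453/61.

P₁ = 1670/61, P₂ = 2453/61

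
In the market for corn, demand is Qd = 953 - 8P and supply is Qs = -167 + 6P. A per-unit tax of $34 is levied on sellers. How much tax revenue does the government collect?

Pre-tax equilibrium: P* = 80, Q* = 313.
Tax on sellers shifts supply to Qs = -167 + 6(P − 34) = -371 + 6P.
953 - 8P = -371 + 6P gives buyer price Pb = 662/7; sellers receive Ps = 662/7 − 34 = 424/7.
New quantity: Q = 953 − 8(662/7) = 1375/7.
Revenue = 34 × 1375/7 = 46750/7.

Tax revenue = 46750/7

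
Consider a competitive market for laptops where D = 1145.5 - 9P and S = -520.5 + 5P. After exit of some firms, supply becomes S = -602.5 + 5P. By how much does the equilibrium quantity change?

ΔQ = -369/7

Original equilibrium: P* = 119, Q* = 74.5.
New equilibrium: 1145.5 - 9P = -602.5 + 5P, so 1748 = 14P and P' = 874/7; Q' = 1145.5 − 9(874/7) = 305/14.
Change in quantity: 305/14 − 74.5 = -369/7.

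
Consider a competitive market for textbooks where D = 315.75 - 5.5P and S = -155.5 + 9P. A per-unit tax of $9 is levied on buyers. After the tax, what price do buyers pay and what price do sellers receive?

Buyers pay 2209/58, sellers receive 1687/58

Pre-tax equilibrium: P* = 32.5, Q* = 137.
Tax on buyers shifts demand to D = 315.75 − 5.5(P + 9) = 266.25 - 5.5P.
266.25 - 5.5P = -155.5 + 9P gives seller price Ps = 1687/58; buyers pay Pb = 1687/58 + 9 = 2209/58.
New quantity: Q = 315.75 − 5.5(2209/58) = 3082/29.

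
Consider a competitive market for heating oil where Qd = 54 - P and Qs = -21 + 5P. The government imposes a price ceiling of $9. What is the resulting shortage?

Equilibrium price would be P* = 12.5, so the ceiling at 9 binds.
At P = 9: Qd = 54 − 1(9) = 45, Qs = -21 + 5(9) = 24.
Shortage = 45 − 24 = 21.

Shortage = 21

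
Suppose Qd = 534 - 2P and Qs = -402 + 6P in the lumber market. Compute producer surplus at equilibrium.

Equilibrium: 534 - 2P = -402 + 6P gives P* = 117, Q* = 300.
Supply starts at P = 67 (where Qs = 0).
PS = ½(117 − 67)(300) = 7500.

Producer surplus = 7500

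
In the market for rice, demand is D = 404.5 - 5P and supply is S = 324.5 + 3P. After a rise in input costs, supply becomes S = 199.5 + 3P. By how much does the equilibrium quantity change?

Original equilibrium: P* = 10, Q* = 354.5.
New equilibrium: 404.5 - 5P = 199.5 + 3P, so 205 = 8P and P' = 25.625; Q' = 404.5 − 5(25.625) = 276.375.
Change in quantity: 276.375 − 354.5 = -78.125.

ΔQ = -78.125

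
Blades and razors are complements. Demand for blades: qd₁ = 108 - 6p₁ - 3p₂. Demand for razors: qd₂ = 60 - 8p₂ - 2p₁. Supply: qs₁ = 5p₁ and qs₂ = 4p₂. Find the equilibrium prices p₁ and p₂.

p₁ = 62/7, p₂ = 74/21

Market 1: 108 - 6p₁ - 3p₂ = 5p₁ → 11p₁ + 3p₂ = 108.
Market 2: 12p₂ + 2p₁ = 60.
Eliminating p₂: 12×(1) − 3×(2) gives 126p₁ = 1116, so p₁ = 62/7.
Back-substitute into (2): p₂ = (60 − 2×62/7) / 12 = 74/21.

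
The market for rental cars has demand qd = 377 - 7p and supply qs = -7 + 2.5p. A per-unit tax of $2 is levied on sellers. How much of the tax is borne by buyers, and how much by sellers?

Pre-tax equilibrium: p* = 768/19, q* = 1787/19.
Tax on sellers shifts supply to qs = -7 + 2.5(p − 2) = -12 + 2.5p.
377 - 7p = -12 + 2.5p gives buyer price pb = 778/19; sellers receive ps = 778/19 − 2 = 740/19.
New quantity: q = 377 − 7(778/19) = 1717/19.
Buyer burden = 778/19 − 768/19 = 10/19; seller burden = 768/19 − 740/19 = 28/19.

Buyers bear 10/19, sellers bear 28/19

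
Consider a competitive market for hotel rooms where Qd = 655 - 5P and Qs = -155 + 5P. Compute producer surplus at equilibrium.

Producer surplus = 6250

Equilibrium: 655 - 5P = -155 + 5P gives P* = 81, Q* = 250.
Supply starts at P = 31 (where Qs = 0).
PS = ½(81 − 31)(250) = 6250.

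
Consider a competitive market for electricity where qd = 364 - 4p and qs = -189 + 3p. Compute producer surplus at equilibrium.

Producer surplus = 384

Equilibrium: 364 - 4p = -189 + 3p gives p* = 79, q* = 48.
Supply starts at p = 63 (where qs = 0).
PS = ½(79 − 63)(48) = 384.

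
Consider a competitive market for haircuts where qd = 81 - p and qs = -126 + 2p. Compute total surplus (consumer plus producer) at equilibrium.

Equilibrium: 81 - p = -126 + 2p gives p* = 69, q* = 12.
Demand choke price: p = 81; supply starts at p = 63.
CS = ½(81 − 69)(12) = 72; PS = ½(69 − 63)(12) = 36.

Total surplus = 108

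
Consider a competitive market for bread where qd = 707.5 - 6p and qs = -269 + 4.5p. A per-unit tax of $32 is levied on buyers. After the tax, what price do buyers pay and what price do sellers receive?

Pre-tax equilibrium: p* = 93, q* = 149.5.
Tax on buyers shifts demand to qd = 707.5 − 6(p + 32) = 515.5 - 6p.
515.5 - 6p = -269 + 4.5p gives seller price ps = 523/7; buyers pay pb = 523/7 + 32 = 747/7.
New quantity: q = 707.5 − 6(747/7) = 941/14.

Buyers pay 747/7, sellers receive 523/7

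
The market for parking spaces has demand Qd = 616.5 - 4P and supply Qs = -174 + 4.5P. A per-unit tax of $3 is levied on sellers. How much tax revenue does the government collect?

Pre-tax equilibrium: P* = 93, Q* = 244.5.
Tax on sellers shifts supply to Qs = -174 + 4.5(P − 3) = -187.5 + 4.5P.
616.5 - 4P = -187.5 + 4.5P gives buyer price Pb = 1608/17; sellers receive Ps = 1608/17 − 3 = 1557/17.
New quantity: Q = 616.5 − 4(1608/17) = 8097/34.
Revenue = 3 × 8097/34 = 24291/34.

Tax revenue = 24291/34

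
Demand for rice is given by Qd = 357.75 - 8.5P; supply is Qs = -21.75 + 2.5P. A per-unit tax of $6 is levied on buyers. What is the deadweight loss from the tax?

Deadweight loss = 765/22

Pre-tax equilibrium: P* = 34.5, Q* = 64.5.
Tax on buyers shifts demand to Qd = 357.75 − 8.5(P + 6) = 306.75 - 8.5P.
306.75 - 8.5P = -21.75 + 2.5P gives seller price Ps = 657/22; buyers pay Pb = 657/22 + 6 = 789/22.
New quantity: Q = 357.75 − 8.5(789/22) = 582/11.
DWL = ½ × 6 × (64.5 − 582/11) = 765/22.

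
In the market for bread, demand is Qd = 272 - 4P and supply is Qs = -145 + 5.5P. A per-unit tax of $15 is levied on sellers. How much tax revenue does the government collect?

Pre-tax equilibrium: P* = 834/19, Q* = 1832/19.
Tax on sellers shifts supply to Qs = -145 + 5.5(P − 15) = -227.5 + 5.5P.
272 - 4P = -227.5 + 5.5P gives buyer price Pb = 999/19; sellers receive Ps = 999/19 − 15 = 714/19.
New quantity: Q = 272 − 4(999/19) = 1172/19.
Revenue = 15 × 1172/19 = 17580/19.

Tax revenue = 17580/19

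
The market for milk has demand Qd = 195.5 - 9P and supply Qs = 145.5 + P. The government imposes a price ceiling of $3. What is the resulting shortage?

Shortage = 20

Equilibrium price would be P* = 5, so the ceiling at 3 binds.
At P = 3: Qd = 195.5 − 9(3) = 168.5, Qs = 145.5 + 1(3) = 148.5.
Shortage = 168.5 − 148.5 = 20.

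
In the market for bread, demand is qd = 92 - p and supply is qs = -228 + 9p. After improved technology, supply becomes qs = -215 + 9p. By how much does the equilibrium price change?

Δp = -1.3

Original equilibrium: p* = 32, q* = 60.
New equilibrium: 92 - p = -215 + 9p, so 307 = 10p and p' = 30.7; q' = 92 − 1(30.7) = 61.3.
Change in price: 30.7 − 32 = -1.3.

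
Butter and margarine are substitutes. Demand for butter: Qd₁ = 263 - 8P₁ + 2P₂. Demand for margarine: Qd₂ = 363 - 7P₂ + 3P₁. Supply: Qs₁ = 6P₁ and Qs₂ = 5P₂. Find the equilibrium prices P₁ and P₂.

P₁ = 647/27, P₂ = 1957/54

Market 1: 263 - 8P₁ + 2P₂ = 6P₁ → 14P₁ - 2P₂ = 263.
Market 2: 12P₂ - 3P₁ = 363.
Eliminating P₂: 12×(1) + 2×(2) gives 162P₁ = 3882, so P₁ = 647/27.
Back-substitute into (2): P₂ = (363 + 3×647/27) / 12 = 1957/54.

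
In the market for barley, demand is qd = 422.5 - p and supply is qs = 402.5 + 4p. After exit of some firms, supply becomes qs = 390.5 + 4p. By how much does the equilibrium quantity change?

Δq = -2.4

Original equilibrium: p* = 4, q* = 418.5.
New equilibrium: 422.5 - p = 390.5 + 4p, so 32 = 5p and p' = 6.4; q' = 422.5 − 1(6.4) = 416.1.
Change in quantity: 416.1 − 418.5 = -2.4.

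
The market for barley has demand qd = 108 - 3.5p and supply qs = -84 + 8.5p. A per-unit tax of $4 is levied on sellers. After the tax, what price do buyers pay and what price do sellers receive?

Pre-tax equilibrium: p* = 16, q* = 52.
Tax on sellers shifts supply to qs = -84 + 8.5(p − 4) = -118 + 8.5p.
108 - 3.5p = -118 + 8.5p gives buyer price pb = 113/6; sellers receive ps = 113/6 − 4 = 89/6.
New quantity: q = 108 − 3.5(113/6) = 505/12.

Buyers pay 113/6, sellers receive 89/6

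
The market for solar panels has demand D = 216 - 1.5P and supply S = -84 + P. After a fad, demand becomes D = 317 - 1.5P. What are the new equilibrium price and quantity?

Original equilibrium: P* = 120, Q* = 36.
New equilibrium: 317 - 1.5P = -84 + P, so 401 = 2.5P and P' = 160.4; Q' = 317 − 1.5(160.4) = 76.4.

P' = 160.4, Q' = 76.4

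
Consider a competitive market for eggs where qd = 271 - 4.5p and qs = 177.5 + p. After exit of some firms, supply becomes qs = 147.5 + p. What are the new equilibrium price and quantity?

p' = 247/11, q' = 3739/22

Original equilibrium: p* = 17, q* = 194.5.
New equilibrium: 271 - 4.5p = 147.5 + p, so 123.5 = 5.5p and p' = 247/11; q' = 271 − 4.5(247/11) = 3739/22.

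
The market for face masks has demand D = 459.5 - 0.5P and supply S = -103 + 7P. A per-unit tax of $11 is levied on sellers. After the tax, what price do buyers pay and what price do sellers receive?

Pre-tax equilibrium: P* = 75, Q* = 422.
Tax on sellers shifts supply to S = -103 + 7(P − 11) = -180 + 7P.
459.5 - 0.5P = -180 + 7P gives buyer price Pb = 1279/15; sellers receive Ps = 1279/15 − 11 = 1114/15.
New quantity: Q = 459.5 − 0.5(1279/15) = 6253/15.

Buyers pay 1279/15, sellers receive 1114/15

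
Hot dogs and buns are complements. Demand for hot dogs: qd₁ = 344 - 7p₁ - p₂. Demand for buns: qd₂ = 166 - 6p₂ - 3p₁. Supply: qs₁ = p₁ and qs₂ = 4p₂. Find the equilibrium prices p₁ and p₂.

p₁ = 3274/77, p₂ = 296/77

Market 1: 344 - 7p₁ - p₂ = p₁ → 8p₁ + p₂ = 344.
Market 2: 10p₂ + 3p₁ = 166.
Eliminating p₂: 10×(1) − 1×(2) gives 77p₁ = 3274, so p₁ = 3274/77.
Back-substitute into (2): p₂ = (166 − 3×3274/77) / 10 = 296/77.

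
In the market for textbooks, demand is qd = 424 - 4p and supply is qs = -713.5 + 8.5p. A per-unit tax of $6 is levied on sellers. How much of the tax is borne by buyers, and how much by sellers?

Buyers bear $4.08, sellers bear $1.92

Pre-tax equilibrium: p* = 91, q* = 60.
Tax on sellers shifts supply to qs = -713.5 + 8.5(p − 6) = -764.5 + 8.5p.
424 - 4p = -764.5 + 8.5p gives buyer price pb = 95.08; sellers receive ps = 95.08 − 6 = 89.08.
New quantity: q = 424 − 4(95.08) = 43.68.
Buyer burden = 95.08 − 91 = 4.08; seller burden = 91 − 89.08 = 1.92.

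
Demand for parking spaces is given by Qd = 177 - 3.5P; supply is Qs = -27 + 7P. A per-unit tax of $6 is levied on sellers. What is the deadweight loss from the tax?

Deadweight loss = 42

Pre-tax equilibrium: P* = 136/7, Q* = 109.
Tax on sellers shifts supply to Qs = -27 + 7(P − 6) = -69 + 7P.
177 - 3.5P = -69 + 7P gives buyer price Pb = 164/7; sellers receive Ps = 164/7 − 6 = 122/7.
New quantity: Q = 177 − 3.5(164/7) = 95.
DWL = ½ × 6 × (109 − 95) = 42.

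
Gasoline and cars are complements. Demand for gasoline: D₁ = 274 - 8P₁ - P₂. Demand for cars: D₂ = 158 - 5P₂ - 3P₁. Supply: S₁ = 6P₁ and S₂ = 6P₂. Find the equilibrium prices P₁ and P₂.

P₁ = 2856/151, P₂ = 1390/151

Market 1: 274 - 8P₁ - P₂ = 6P₁ → 14P₁ + P₂ = 274.
Market 2: 11P₂ + 3P₁ = 158.
Eliminating P₂: 11×(1) − 1×(2) gives 151P₁ = 2856, so P₁ = 2856/151.
Back-substitute into (2): P₂ = (158 − 3×2856/151) / 11 = 1390/151.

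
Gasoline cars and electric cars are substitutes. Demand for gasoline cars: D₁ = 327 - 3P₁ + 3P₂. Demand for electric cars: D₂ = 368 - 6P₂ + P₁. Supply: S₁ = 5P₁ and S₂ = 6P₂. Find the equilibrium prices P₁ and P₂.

Market 1: 327 - 3P₁ + 3P₂ = 5P₁ → 8P₁ - 3P₂ = 327.
Market 2: 12P₂ - P₁ = 368.
Eliminating P₂: 12×(1) + 3×(2) gives 93P₁ = 5028, so P₁ = 1676/31.
Back-substitute into (2): P₂ = (368 + 1×1676/31) / 12 = 3271/93.

P₁ = 1676/31, P₂ = 3271/93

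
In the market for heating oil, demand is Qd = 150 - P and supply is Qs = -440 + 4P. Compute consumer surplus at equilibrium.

Equilibrium: 150 - P = -440 + 4P gives P* = 118, Q* = 32.
Demand choke price (Qd = 0): P = 150.
CS = ½(150 − 118)(32) = 512.

Consumer surplus = 512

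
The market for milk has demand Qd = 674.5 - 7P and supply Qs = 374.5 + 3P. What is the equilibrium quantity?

Set Qd = Qs: 674.5 - 7P = 374.5 + 3P.
300 = 10P, so P* = 30.
Q* = 674.5 − 7(30) = 464.5.

Q* = 464.5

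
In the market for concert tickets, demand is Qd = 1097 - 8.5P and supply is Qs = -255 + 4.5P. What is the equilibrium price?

P* = 104

Set Qd = Qs: 1097 - 8.5P = -255 + 4.5P.
1352 = 13P, so P* = 104.
Q* = 1097 − 8.5(104) = 213.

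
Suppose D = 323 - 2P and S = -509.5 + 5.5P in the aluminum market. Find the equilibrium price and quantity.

P* = 111, Q* = 101

Set D = S: 323 - 2P = -509.5 + 5.5P.
832.5 = 7.5P, so P* = 111.
Q* = 323 − 2(111) = 101.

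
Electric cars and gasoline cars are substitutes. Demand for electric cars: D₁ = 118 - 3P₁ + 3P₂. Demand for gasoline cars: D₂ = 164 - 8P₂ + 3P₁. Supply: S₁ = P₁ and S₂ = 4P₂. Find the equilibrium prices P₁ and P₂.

P₁ = 636/13, P₂ = 1010/39

Market 1: 118 - 3P₁ + 3P₂ = P₁ → 4P₁ - 3P₂ = 118.
Market 2: 12P₂ - 3P₁ = 164.
Eliminating P₂: 12×(1) + 3×(2) gives 39P₁ = 1908, so P₁ = 636/13.
Back-substitute into (2): P₂ = (164 + 3×636/13) / 12 = 1010/39.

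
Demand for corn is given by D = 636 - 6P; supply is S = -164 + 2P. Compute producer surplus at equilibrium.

Producer surplus = 324

Equilibrium: 636 - 6P = -164 + 2P gives P* = 100, Q* = 36.
Supply starts at P = 82 (where S = 0).
PS = ½(100 − 82)(36) = 324.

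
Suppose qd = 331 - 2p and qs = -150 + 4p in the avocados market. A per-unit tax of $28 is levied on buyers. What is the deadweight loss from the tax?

Pre-tax equilibrium: p* = 481/6, q* = 512/3.
Tax on buyers shifts demand to qd = 331 − 2(p + 28) = 275 - 2p.
275 - 2p = -150 + 4p gives seller price ps = 425/6; buyers pay pb = 425/6 + 28 = 593/6.
New quantity: q = 331 − 2(593/6) = 400/3.
DWL = ½ × 28 × (512/3 − 400/3) = 1568/3.

Deadweight loss = 1568/3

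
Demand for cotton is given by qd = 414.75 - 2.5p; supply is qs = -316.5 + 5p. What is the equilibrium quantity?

q* = 171

Set qd = qs: 414.75 - 2.5p = -316.5 + 5p.
731.25 = 7.5p, so p* = 97.5.
q* = 414.75 − 2.5(97.5) = 171.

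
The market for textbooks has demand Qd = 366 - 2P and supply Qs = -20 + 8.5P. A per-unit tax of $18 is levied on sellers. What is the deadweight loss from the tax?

Deadweight loss = 1836/7

Pre-tax equilibrium: P* = 772/21, Q* = 6142/21.
Tax on sellers shifts supply to Qs = -20 + 8.5(P − 18) = -173 + 8.5P.
366 - 2P = -173 + 8.5P gives buyer price Pb = 154/3; sellers receive Ps = 154/3 − 18 = 100/3.
New quantity: Q = 366 − 2(154/3) = 790/3.
DWL = ½ × 18 × (6142/21 − 790/3) = 1836/7.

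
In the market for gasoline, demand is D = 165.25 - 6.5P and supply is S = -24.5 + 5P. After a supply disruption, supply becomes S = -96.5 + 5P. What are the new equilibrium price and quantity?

P' = 1047/46, Q' = 398/23

Original equilibrium: P* = 16.5, Q* = 58.
New equilibrium: 165.25 - 6.5P = -96.5 + 5P, so 261.75 = 11.5P and P' = 1047/46; Q' = 165.25 − 6.5(1047/46) = 398/23.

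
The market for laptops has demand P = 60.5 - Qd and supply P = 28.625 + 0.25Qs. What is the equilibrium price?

Set the two price expressions equal: 60.5 - Q = 28.625 + 0.25Q.
31.875 = 1.25Q, so Q* = 25.5.
P* = 60.5 − (1)(25.5) = 35.

P* = 35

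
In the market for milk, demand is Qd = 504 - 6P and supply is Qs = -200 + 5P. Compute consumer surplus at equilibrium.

Consumer surplus = 1200

Equilibrium: 504 - 6P = -200 + 5P gives P* = 64, Q* = 120.
Demand choke price (Qd = 0): P = 84.
CS = ½(84 − 64)(120) = 1200.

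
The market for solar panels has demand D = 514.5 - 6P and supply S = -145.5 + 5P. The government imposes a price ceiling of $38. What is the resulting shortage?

Shortage = 242

Equilibrium price would be P* = 60, so the ceiling at 38 binds.
At P = 38: D = 514.5 − 6(38) = 286.5, S = -145.5 + 5(38) = 44.5.
Shortage = 286.5 − 44.5 = 242.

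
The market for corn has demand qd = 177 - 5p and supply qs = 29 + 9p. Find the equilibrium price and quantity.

Set qd = qs: 177 - 5p = 29 + 9p.
148 = 14p, so p* = 74/7.
q* = 177 − 5(74/7) = 869/7.

p* = 74/7, q* = 869/7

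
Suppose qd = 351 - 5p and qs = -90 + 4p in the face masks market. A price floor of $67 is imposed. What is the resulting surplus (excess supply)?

Equilibrium price would be p* = 49, so the floor at 67 binds.
At p = 67: qd = 16, qs = 178.
Surplus = 178 − 16 = 162.

Surplus = 162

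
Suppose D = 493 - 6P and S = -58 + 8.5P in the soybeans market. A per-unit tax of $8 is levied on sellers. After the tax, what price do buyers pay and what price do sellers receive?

Buyers pay 1238/29, sellers receive 1006/29

Pre-tax equilibrium: P* = 38, Q* = 265.
Tax on sellers shifts supply to S = -58 + 8.5(P − 8) = -126 + 8.5P.
493 - 6P = -126 + 8.5P gives buyer price Pb = 1238/29; sellers receive Ps = 1238/29 − 8 = 1006/29.
New quantity: Q = 493 − 6(1238/29) = 6869/29.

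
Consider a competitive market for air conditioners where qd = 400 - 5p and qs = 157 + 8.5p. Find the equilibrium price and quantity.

p* = 18, q* = 310

Set qd = qs: 400 - 5p = 157 + 8.5p.
243 = 13.5p, so p* = 18.
q* = 400 − 5(18) = 310.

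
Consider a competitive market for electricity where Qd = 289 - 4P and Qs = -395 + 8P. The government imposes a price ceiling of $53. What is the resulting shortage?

Equilibrium price would be P* = 57, so the ceiling at 53 binds.
At P = 53: Qd = 289 − 4(53) = 77, Qs = -395 + 8(53) = 29.
Shortage = 77 − 29 = 48.

Shortage = 48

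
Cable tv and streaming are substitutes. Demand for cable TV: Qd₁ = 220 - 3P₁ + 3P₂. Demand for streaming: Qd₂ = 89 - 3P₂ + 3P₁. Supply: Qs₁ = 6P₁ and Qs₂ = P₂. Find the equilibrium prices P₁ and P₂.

Market 1: 220 - 3P₁ + 3P₂ = 6P₁ → 9P₁ - 3P₂ = 220.
Market 2: 4P₂ - 3P₁ = 89.
Eliminating P₂: 4×(1) + 3×(2) gives 27P₁ = 1147, so P₁ = 1147/27.
Back-substitute into (2): P₂ = (89 + 3×1147/27) / 4 = 487/9.

P₁ = 1147/27, P₂ = 487/9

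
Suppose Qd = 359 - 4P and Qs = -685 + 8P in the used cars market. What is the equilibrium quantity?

Q* = 11

Set Qd = Qs: 359 - 4P = -685 + 8P.
1044 = 12P, so P* = 87.
Q* = 359 − 4(87) = 11.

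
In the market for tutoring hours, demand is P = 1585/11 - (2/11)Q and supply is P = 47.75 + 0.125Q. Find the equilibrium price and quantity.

Set the two price expressions equal: 1585/11 - (2/11)Q = 47.75 + 0.125Q.
4239/44 = (27/88)Q, so Q* = 314.
P* = 1585/11 − (2/11)(314) = 87.

P* = 87, Q* = 314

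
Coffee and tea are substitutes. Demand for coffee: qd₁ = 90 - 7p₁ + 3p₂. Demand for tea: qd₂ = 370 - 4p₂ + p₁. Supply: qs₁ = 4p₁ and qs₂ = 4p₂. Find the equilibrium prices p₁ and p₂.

p₁ = 366/17, p₂ = 832/17

Market 1: 90 - 7p₁ + 3p₂ = 4p₁ → 11p₁ - 3p₂ = 90.
Market 2: 8p₂ - p₁ = 370.
Eliminating p₂: 8×(1) + 3×(2) gives 85p₁ = 1830, so p₁ = 366/17.
Back-substitute into (2): p₂ = (370 + 1×366/17) / 8 = 832/17.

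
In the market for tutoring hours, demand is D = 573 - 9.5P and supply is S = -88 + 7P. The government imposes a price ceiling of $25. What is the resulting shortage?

Equilibrium price would be P* = 1322/33, so the ceiling at 25 binds.
At P = 25: D = 573 − 9.5(25) = 335.5, S = -88 + 7(25) = 87.
Shortage = 335.5 − 87 = 248.5.

Shortage = 248.5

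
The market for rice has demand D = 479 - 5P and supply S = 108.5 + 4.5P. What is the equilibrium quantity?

Q* = 284

Set D = S: 479 - 5P = 108.5 + 4.5P.
370.5 = 9.5P, so P* = 39.
Q* = 479 − 5(39) = 284.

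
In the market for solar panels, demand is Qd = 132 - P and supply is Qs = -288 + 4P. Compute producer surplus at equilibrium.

Equilibrium: 132 - P = -288 + 4P gives P* = 84, Q* = 48.
Supply starts at P = 72 (where Qs = 0).
PS = ½(84 − 72)(48) = 288.

Producer surplus = 288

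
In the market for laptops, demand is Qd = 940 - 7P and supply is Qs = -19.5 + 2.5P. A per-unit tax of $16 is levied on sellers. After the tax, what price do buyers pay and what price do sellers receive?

Pre-tax equilibrium: P* = 101, Q* = 233.
Tax on sellers shifts supply to Qs = -19.5 + 2.5(P − 16) = -59.5 + 2.5P.
940 - 7P = -59.5 + 2.5P gives buyer price Pb = 1999/19; sellers receive Ps = 1999/19 − 16 = 1695/19.
New quantity: Q = 940 − 7(1999/19) = 3867/19.

Buyers pay 1999/19, sellers receive 1695/19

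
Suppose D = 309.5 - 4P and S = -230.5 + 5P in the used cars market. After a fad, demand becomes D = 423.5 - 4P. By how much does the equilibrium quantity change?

ΔQ = 190/3

Original equilibrium: P* = 60, Q* = 69.5.
New equilibrium: 423.5 - 4P = -230.5 + 5P, so 654 = 9P and P' = 218/3; Q' = 423.5 − 4(218/3) = 797/6.
Change in quantity: 797/6 − 69.5 = 190/3.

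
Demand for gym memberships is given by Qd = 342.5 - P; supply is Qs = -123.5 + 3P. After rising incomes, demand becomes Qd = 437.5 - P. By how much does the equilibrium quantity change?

ΔQ = 71.25

Original equilibrium: P* = 116.5, Q* = 226.
New equilibrium: 437.5 - P = -123.5 + 3P, so 561 = 4P and P' = 140.25; Q' = 437.5 − 1(140.25) = 297.25.
Change in quantity: 297.25 − 226 = 71.25.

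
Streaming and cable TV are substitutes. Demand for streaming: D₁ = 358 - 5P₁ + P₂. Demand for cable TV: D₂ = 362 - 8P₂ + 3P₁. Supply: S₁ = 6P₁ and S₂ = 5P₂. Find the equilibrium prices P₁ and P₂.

Market 1: 358 - 5P₁ + P₂ = 6P₁ → 11P₁ - P₂ = 358.
Market 2: 13P₂ - 3P₁ = 362.
Eliminating P₂: 13×(1) + 1×(2) gives 140P₁ = 5016, so P₁ = 1254/35.
Back-substitute into (2): P₂ = (362 + 3×1254/35) / 13 = 1264/35.

P₁ = 1254/35, P₂ = 1264/35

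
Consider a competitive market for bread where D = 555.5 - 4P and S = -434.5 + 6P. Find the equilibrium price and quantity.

Set D = S: 555.5 - 4P = -434.5 + 6P.
990 = 10P, so P* = 99.
Q* = 555.5 − 4(99) = 159.5.

P* = 99, Q* = 159.5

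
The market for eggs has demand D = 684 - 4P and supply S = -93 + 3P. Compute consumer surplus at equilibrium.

Equilibrium: 684 - 4P = -93 + 3P gives P* = 111, Q* = 240.
Demand choke price (D = 0): P = 171.
CS = ½(171 − 111)(240) = 7200.

Consumer surplus = 7200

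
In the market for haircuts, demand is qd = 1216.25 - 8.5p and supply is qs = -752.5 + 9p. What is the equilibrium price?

p* = 112.5

Set qd = qs: 1216.25 - 8.5p = -752.5 + 9p.
1968.75 = 17.5p, so p* = 112.5.
q* = 1216.25 − 8.5(112.5) = 260.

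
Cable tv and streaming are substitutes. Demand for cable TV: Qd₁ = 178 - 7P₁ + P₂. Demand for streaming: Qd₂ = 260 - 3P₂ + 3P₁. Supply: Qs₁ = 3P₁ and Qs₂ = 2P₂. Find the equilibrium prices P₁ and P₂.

P₁ = 1150/47, P₂ = 3134/47

Market 1: 178 - 7P₁ + P₂ = 3P₁ → 10P₁ - P₂ = 178.
Market 2: 5P₂ - 3P₁ = 260.
Eliminating P₂: 5×(1) + 1×(2) gives 47P₁ = 1150, so P₁ = 1150/47.
Back-substitute into (2): P₂ = (260 + 3×1150/47) / 5 = 3134/47.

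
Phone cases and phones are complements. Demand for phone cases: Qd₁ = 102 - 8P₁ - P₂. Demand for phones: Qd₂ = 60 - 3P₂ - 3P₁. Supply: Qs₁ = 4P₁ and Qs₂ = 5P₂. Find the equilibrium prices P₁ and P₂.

Market 1: 102 - 8P₁ - P₂ = 4P₁ → 12P₁ + P₂ = 102.
Market 2: 8P₂ + 3P₁ = 60.
Eliminating P₂: 8×(1) − 1×(2) gives 93P₁ = 756, so P₁ = 252/31.
Back-substitute into (2): P₂ = (60 − 3×252/31) / 8 = 138/31.

P₁ = 252/31, P₂ = 138/31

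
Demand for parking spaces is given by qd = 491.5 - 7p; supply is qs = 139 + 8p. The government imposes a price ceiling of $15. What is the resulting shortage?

Equilibrium price would be p* = 23.5, so the ceiling at 15 binds.
At p = 15: qd = 491.5 − 7(15) = 386.5, qs = 139 + 8(15) = 259.
Shortage = 386.5 − 259 = 127.5.

Shortage = 127.5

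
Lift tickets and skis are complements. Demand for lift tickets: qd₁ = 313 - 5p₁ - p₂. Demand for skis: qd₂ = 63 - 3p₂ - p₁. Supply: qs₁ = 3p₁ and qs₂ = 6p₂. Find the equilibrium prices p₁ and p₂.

p₁ = 2754/71, p₂ = 191/71

Market 1: 313 - 5p₁ - p₂ = 3p₁ → 8p₁ + p₂ = 313.
Market 2: 9p₂ + p₁ = 63.
Eliminating p₂: 9×(1) − 1×(2) gives 71p₁ = 2754, so p₁ = 2754/71.
Back-substitute into (2): p₂ = (63 − 1×2754/71) / 9 = 191/71.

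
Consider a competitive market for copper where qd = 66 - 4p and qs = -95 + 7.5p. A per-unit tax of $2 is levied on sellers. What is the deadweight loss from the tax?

Pre-tax equilibrium: p* = 14, q* = 10.
Tax on sellers shifts supply to qs = -95 + 7.5(p − 2) = -110 + 7.5p.
66 - 4p = -110 + 7.5p gives buyer price pb = 352/23; sellers receive ps = 352/23 − 2 = 306/23.
New quantity: q = 66 − 4(352/23) = 110/23.
DWL = ½ × 2 × (10 − 110/23) = 120/23.

Deadweight loss = 120/23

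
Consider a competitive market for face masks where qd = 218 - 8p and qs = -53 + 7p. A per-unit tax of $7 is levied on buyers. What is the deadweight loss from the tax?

Pre-tax equilibrium: p* = 271/15, q* = 1102/15.
Tax on buyers shifts demand to qd = 218 − 8(p + 7) = 162 - 8p.
162 - 8p = -53 + 7p gives seller price ps = 43/3; buyers pay pb = 43/3 + 7 = 64/3.
New quantity: q = 218 − 8(64/3) = 142/3.
DWL = ½ × 7 × (1102/15 − 142/3) = 1372/15.

Deadweight loss = 1372/15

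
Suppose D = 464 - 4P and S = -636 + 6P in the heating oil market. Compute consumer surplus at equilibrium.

Consumer surplus = 72

Equilibrium: 464 - 4P = -636 + 6P gives P* = 110, Q* = 24.
Demand choke price (D = 0): P = 116.
CS = ½(116 − 110)(24) = 72.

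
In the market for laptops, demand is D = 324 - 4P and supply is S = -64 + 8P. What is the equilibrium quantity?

Q* = 584/3

Set D = S: 324 - 4P = -64 + 8P.
388 = 12P, so P* = 97/3.
Q* = 324 − 4(97/3) = 584/3.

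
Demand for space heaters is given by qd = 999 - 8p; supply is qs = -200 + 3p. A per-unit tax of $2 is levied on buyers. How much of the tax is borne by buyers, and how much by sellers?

Buyers bear 6/11, sellers bear 16/11

Pre-tax equilibrium: p* = 109, q* = 127.
Tax on buyers shifts demand to qd = 999 − 8(p + 2) = 983 - 8p.
983 - 8p = -200 + 3p gives seller price ps = 1183/11; buyers pay pb = 1183/11 + 2 = 1205/11.
New quantity: q = 999 − 8(1205/11) = 1349/11.
Buyer burden = 1205/11 − 109 = 6/11; seller burden = 109 − 1183/11 = 16/11.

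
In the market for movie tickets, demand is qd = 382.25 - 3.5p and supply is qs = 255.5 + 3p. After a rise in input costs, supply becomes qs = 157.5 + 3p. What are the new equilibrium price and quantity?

p' = 899/26, q' = 3396/13

Original equilibrium: p* = 19.5, q* = 314.
New equilibrium: 382.25 - 3.5p = 157.5 + 3p, so 224.75 = 6.5p and p' = 899/26; q' = 382.25 − 3.5(899/26) = 3396/13.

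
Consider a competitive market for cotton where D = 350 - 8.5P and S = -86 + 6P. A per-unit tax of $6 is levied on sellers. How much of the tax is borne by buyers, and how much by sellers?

Pre-tax equilibrium: P* = 872/29, Q* = 2738/29.
Tax on sellers shifts supply to S = -86 + 6(P − 6) = -122 + 6P.
350 - 8.5P = -122 + 6P gives buyer price Pb = 944/29; sellers receive Ps = 944/29 − 6 = 770/29.
New quantity: Q = 350 − 8.5(944/29) = 2126/29.
Buyer burden = 944/29 − 872/29 = 72/29; seller burden = 872/29 − 770/29 = 102/29.

Buyers bear 72/29, sellers bear 102/29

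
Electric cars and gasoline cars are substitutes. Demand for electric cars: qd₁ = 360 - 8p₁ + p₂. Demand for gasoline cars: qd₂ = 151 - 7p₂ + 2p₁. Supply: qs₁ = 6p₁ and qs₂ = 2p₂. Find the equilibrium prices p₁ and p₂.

p₁ = 3391/124, p₂ = 1417/62

Market 1: 360 - 8p₁ + p₂ = 6p₁ → 14p₁ - p₂ = 360.
Market 2: 9p₂ - 2p₁ = 151.
Eliminating p₂: 9×(1) + 1×(2) gives 124p₁ = 3391, so p₁ = 3391/124.
Back-substitute into (2): p₂ = (151 + 2×3391/124) / 9 = 1417/62.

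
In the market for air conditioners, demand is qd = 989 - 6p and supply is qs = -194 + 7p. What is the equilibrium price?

Set qd = qs: 989 - 6p = -194 + 7p.
1183 = 13p, so p* = 91.
q* = 989 − 6(91) = 443.

p* = 91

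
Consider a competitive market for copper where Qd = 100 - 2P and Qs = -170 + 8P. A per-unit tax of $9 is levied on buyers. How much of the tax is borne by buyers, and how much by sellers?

Pre-tax equilibrium: P* = 27, Q* = 46.
Tax on buyers shifts demand to Qd = 100 − 2(P + 9) = 82 - 2P.
82 - 2P = -170 + 8P gives seller price Ps = 25.2; buyers pay Pb = 25.2 + 9 = 34.2.
New quantity: Q = 100 − 2(34.2) = 31.6.
Buyer burden = 34.2 − 27 = 7.2; seller burden = 27 − 25.2 = 1.8.

Buyers bear $7.2, sellers bear $1.8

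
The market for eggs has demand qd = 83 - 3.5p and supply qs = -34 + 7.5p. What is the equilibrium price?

p* = 117/11

Set qd = qs: 83 - 3.5p = -34 + 7.5p.
117 = 11p, so p* = 117/11.
q* = 83 − 3.5(117/11) = 1007/22.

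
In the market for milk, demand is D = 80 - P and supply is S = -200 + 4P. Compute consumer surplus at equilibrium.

Equilibrium: 80 - P = -200 + 4P gives P* = 56, Q* = 24.
Demand choke price (D = 0): P = 80.
CS = ½(80 − 56)(24) = 288.

Consumer surplus = 288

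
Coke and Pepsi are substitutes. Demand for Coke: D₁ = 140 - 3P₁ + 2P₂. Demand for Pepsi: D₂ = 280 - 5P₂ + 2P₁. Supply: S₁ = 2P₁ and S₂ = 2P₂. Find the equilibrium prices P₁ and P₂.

Market 1: 140 - 3P₁ + 2P₂ = 2P₁ → 5P₁ - 2P₂ = 140.
Market 2: 7P₂ - 2P₁ = 280.
Eliminating P₂: 7×(1) + 2×(2) gives 31P₁ = 1540, so P₁ = 1540/31.
Back-substitute into (2): P₂ = (280 + 2×1540/31) / 7 = 1680/31.

P₁ = 1540/31, P₂ = 1680/31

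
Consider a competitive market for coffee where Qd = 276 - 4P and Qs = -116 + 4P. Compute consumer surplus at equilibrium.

Equilibrium: 276 - 4P = -116 + 4P gives P* = 49, Q* = 80.
Demand choke price (Qd = 0): P = 69.
CS = ½(69 − 49)(80) = 800.

Consumer surplus = 800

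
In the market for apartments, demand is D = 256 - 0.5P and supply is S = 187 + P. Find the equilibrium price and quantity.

P* = 46, Q* = 233

Set D = S: 256 - 0.5P = 187 + P.
69 = 1.5P, so P* = 46.
Q* = 256 − 0.5(46) = 233.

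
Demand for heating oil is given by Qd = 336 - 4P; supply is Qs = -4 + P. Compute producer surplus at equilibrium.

Producer surplus = 2048

Equilibrium: 336 - 4P = -4 + P gives P* = 68, Q* = 64.
Supply starts at P = 4 (where Qs = 0).
PS = ½(68 − 4)(64) = 2048.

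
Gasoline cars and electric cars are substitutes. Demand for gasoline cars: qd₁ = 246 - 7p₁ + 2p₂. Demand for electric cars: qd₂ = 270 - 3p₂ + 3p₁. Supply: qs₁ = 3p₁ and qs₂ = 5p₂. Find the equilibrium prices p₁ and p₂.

Market 1: 246 - 7p₁ + 2p₂ = 3p₁ → 10p₁ - 2p₂ = 246.
Market 2: 8p₂ - 3p₁ = 270.
Eliminating p₂: 8×(1) + 2×(2) gives 74p₁ = 2508, so p₁ = 1254/37.
Back-substitute into (2): p₂ = (270 + 3×1254/37) / 8 = 1719/37.

p₁ = 1254/37, p₂ = 1719/37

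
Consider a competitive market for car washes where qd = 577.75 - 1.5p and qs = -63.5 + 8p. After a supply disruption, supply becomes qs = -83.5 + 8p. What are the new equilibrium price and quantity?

p' = 2645/38, q' = 17987/38

Original equilibrium: p* = 67.5, q* = 476.5.
New equilibrium: 577.75 - 1.5p = -83.5 + 8p, so 661.25 = 9.5p and p' = 2645/38; q' = 577.75 − 1.5(2645/38) = 17987/38.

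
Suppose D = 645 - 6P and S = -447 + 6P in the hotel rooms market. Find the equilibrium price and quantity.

Set D = S: 645 - 6P = -447 + 6P.
1092 = 12P, so P* = 91.
Q* = 645 − 6(91) = 99.

P* = 91, Q* = 99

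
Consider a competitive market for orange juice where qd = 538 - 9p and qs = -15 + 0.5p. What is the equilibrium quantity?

q* = 268/19

Set qd = qs: 538 - 9p = -15 + 0.5p.
553 = 9.5p, so p* = 1106/19.
q* = 538 − 9(1106/19) = 268/19.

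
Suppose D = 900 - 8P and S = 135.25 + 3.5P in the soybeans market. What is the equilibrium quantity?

Set D = S: 900 - 8P = 135.25 + 3.5P.
764.75 = 11.5P, so P* = 66.5.
Q* = 900 − 8(66.5) = 368.

Q* = 368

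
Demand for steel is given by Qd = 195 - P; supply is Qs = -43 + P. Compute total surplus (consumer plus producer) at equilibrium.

Equilibrium: 195 - P = -43 + P gives P* = 119, Q* = 76.
Demand choke price: P = 195; supply starts at P = 43.
CS = ½(195 − 119)(76) = 2888; PS = ½(119 − 43)(76) = 2888.

Total surplus = 5776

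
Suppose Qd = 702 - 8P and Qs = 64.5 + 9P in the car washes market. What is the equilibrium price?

P* = 37.5

Set Qd = Qs: 702 - 8P = 64.5 + 9P.
637.5 = 17P, so P* = 37.5.
Q* = 702 − 8(37.5) = 402.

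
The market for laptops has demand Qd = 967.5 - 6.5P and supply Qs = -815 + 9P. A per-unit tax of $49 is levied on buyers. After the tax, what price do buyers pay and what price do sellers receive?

Pre-tax equilibrium: P* = 115, Q* = 220.
Tax on buyers shifts demand to Qd = 967.5 − 6.5(P + 49) = 649 - 6.5P.
649 - 6.5P = -815 + 9P gives seller price Ps = 2928/31; buyers pay Pb = 2928/31 + 49 = 4447/31.
New quantity: Q = 967.5 − 6.5(4447/31) = 1087/31.

Buyers pay 4447/31, sellers receive 2928/31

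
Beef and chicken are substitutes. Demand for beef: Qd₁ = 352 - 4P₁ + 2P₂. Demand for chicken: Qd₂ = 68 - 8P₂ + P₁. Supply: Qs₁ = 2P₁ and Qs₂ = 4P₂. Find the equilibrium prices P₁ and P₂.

P₁ = 436/7, P₂ = 76/7

Market 1: 352 - 4P₁ + 2P₂ = 2P₁ → 6P₁ - 2P₂ = 352.
Market 2: 12P₂ - P₁ = 68.
Eliminating P₂: 12×(1) + 2×(2) gives 70P₁ = 4360, so P₁ = 436/7.
Back-substitute into (2): P₂ = (68 + 1×436/7) / 12 = 76/7.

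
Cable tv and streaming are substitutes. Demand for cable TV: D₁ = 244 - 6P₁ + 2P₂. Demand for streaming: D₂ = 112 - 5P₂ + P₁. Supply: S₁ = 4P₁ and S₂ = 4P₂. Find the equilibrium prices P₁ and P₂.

Market 1: 244 - 6P₁ + 2P₂ = 4P₁ → 10P₁ - 2P₂ = 244.
Market 2: 9P₂ - P₁ = 112.
Eliminating P₂: 9×(1) + 2×(2) gives 88P₁ = 2420, so P₁ = 27.5.
Back-substitute into (2): P₂ = (112 + 1×27.5) / 9 = 15.5.

P₁ = 27.5, P₂ = 15.5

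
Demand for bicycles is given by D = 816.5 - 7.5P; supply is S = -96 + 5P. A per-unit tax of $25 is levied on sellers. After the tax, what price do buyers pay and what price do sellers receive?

Buyers pay $83, sellers receive $58

Pre-tax equilibrium: P* = 73, Q* = 269.
Tax on sellers shifts supply to S = -96 + 5(P − 25) = -221 + 5P.
816.5 - 7.5P = -221 + 5P gives buyer price Pb = 83; sellers receive Ps = 83 − 25 = 58.
New quantity: Q = 816.5 − 7.5(83) = 194.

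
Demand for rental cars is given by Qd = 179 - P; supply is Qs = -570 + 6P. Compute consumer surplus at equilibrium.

Equilibrium: 179 - P = -570 + 6P gives P* = 107, Q* = 72.
Demand choke price (Qd = 0): P = 179.
CS = ½(179 − 107)(72) = 2592.

Consumer surplus = 2592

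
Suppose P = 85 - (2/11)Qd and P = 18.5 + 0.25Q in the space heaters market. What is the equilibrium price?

P* = 57

Set the two price expressions equal: 85 - (2/11)Q = 18.5 + 0.25Q.
66.5 = (19/44)Q, so Q* = 154.
P* = 85 − (2/11)(154) = 57.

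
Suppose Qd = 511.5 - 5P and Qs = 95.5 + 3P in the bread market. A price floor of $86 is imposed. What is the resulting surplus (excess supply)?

Surplus = 272

Equilibrium price would be P* = 52, so the floor at 86 binds.
At P = 86: Qd = 81.5, Qs = 353.5.
Surplus = 353.5 − 81.5 = 272.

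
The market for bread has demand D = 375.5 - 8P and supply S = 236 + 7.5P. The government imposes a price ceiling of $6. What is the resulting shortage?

Equilibrium price would be P* = 9, so the ceiling at 6 binds.
At P = 6: D = 375.5 − 8(6) = 327.5, S = 236 + 7.5(6) = 281.
Shortage = 327.5 − 281 = 46.5.

Shortage = 46.5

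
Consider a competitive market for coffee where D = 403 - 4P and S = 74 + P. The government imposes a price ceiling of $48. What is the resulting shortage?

Shortage = 89

Equilibrium price would be P* = 65.8, so the ceiling at 48 binds.
At P = 48: D = 403 − 4(48) = 211, S = 74 + 1(48) = 122.
Shortage = 211 − 122 = 89.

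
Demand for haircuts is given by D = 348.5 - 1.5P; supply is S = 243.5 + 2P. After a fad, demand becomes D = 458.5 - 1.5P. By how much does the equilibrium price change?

Original equilibrium: P* = 30, Q* = 303.5.
New equilibrium: 458.5 - 1.5P = 243.5 + 2P, so 215 = 3.5P and P' = 430/7; Q' = 458.5 − 1.5(430/7) = 5129/14.
Change in price: 430/7 − 30 = 220/7.

ΔP = 220/7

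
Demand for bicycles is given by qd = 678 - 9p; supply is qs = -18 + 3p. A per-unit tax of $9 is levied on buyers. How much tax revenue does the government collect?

Tax revenue = 1221.75

Pre-tax equilibrium: p* = 58, q* = 156.
Tax on buyers shifts demand to qd = 678 − 9(p + 9) = 597 - 9p.
597 - 9p = -18 + 3p gives seller price ps = 51.25; buyers pay pb = 51.25 + 9 = 60.25.
New quantity: q = 678 − 9(60.25) = 135.75.
Revenue = 9 × 135.75 = 1221.75.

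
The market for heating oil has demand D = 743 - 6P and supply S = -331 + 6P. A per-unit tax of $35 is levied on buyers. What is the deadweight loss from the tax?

Pre-tax equilibrium: P* = 89.5, Q* = 206.
Tax on buyers shifts demand to D = 743 − 6(P + 35) = 533 - 6P.
533 - 6P = -331 + 6P gives seller price Ps = 72; buyers pay Pb = 72 + 35 = 107.
New quantity: Q = 743 − 6(107) = 101.
DWL = ½ × 35 × (206 − 101) = 1837.5.

Deadweight loss = 1837.5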